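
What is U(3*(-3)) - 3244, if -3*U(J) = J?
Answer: -3241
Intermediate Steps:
U(J) = -J/3
U(3*(-3)) - 3244 = -(-3) - 3244 = -⅓*(-9) - 3244 = 3 - 3244 = -3241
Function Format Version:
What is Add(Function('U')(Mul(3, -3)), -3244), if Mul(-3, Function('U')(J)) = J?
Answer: -3241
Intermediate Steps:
Function('U')(J) = Mul(Rational(-1, 3), J)
Add(Function('U')(Mul(3, -3)), -3244) = Add(Mul(Rational(-1, 3), Mul(3, -3)), -3244) = Add(Mul(Rational(-1, 3), -9), -3244) = Add(3, -3244) = -3241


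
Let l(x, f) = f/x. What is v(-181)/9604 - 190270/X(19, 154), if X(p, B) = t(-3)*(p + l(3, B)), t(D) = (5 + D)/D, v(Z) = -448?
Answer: 293678369/72373 ≈ 4057.8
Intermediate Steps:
t(D) = (5 + D)/D
X(p, B) = -2*p/3 - 2*B/9 (X(p, B) = ((5 - 3)/(-3))*(p + B/3) = (-⅓*2)*(p + B*(⅓)) = -2*(p + B/3)/3 = -2*p/3 - 2*B/9)
v(-181)/9604 - 190270/X(19, 154) = -448/9604 - 190270/(-⅔*19 - 2/9*154) = -448*1/9604 - 190270/(-38/3 - 308/9) = -16/343 - 190270/(-422/9) = -16/343 - 190270*(-9/422) = -16/343 + 856215/211 = 293678369/72373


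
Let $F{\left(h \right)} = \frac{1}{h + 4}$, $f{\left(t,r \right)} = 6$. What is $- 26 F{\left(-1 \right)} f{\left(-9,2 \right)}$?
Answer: $-52$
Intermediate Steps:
$F{\left(h \right)} = \frac{1}{4 + h}$
$- 26 F{\left(-1 \right)} f{\left(-9,2 \right)} = - \frac{26}{4 - 1} \cdot 6 = - \frac{26}{3} \cdot 6 = \left(-26\right) \frac{1}{3} \cdot 6 = \left(- \frac{26}{3}\right) 6 = -52$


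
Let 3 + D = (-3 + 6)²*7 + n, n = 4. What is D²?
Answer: 4096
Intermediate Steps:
D = 64 (D = -3 + ((-3 + 6)²*7 + 4) = -3 + (3²*7 + 4) = -3 + (9*7 + 4) = -3 + (63 + 4) = -3 + 67 = 64)
D² = 64² = 4096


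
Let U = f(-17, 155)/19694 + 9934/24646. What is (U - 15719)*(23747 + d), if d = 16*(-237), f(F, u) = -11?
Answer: -76123002062278015/242689162 ≈ -3.1366e+8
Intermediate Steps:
U = 97684545/242689162 (U = -11/19694 + 9934/24646 = -11*1/19694 + 9934*(1/24646) = -11/19694 + 4967/12323 = 97684545/242689162 ≈ 0.40251)
d = -3792
(U - 15719)*(23747 + d) = (97684545/242689162 - 15719)*(23747 - 3792) = -3814733252933/242689162*19955 = -76123002062278015/242689162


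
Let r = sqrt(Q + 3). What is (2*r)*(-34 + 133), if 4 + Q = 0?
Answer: 198*I ≈ 198.0*I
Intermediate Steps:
Q = -4 (Q = -4 + 0 = -4)
r = I (r = sqrt(-4 + 3) = sqrt(-1) = I ≈ 1.0*I)
(2*r)*(-34 + 133) = (2*I)*(-34 + 133) = (2*I)*99 = 198*I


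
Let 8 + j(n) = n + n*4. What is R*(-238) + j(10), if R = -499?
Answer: 118804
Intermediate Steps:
j(n) = -8 + 5*n (j(n) = -8 + (n + n*4) = -8 + (n + 4*n) = -8 + 5*n)
R*(-238) + j(10) = -499*(-238) + (-8 + 5*10) = 118762 + (-8 + 50) = 118762 + 42 = 118804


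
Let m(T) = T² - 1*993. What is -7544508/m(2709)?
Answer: -628709/611474 ≈ -1.0282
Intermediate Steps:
m(T) = -993 + T² (m(T) = T² - 993 = -993 + T²)
-7544508/m(2709) = -7544508/(-993 + 2709²) = -7544508/(-993 + 7338681) = -7544508/7337688 = -7544508*1/7337688 = -628709/611474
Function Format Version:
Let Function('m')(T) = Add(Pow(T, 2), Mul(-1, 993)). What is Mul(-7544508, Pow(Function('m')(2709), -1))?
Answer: Rational(-628709, 611474) ≈ -1.0282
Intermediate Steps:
Function('m')(T) = Add(-993, Pow(T, 2)) (Function('m')(T) = Add(Pow(T, 2), -993) = Add(-993, Pow(T, 2)))
Mul(-7544508, Pow(Function('m')(2709), -1)) = Mul(-7544508, Pow(Add(-993, Pow(2709, 2)), -1)) = Mul(-7544508, Pow(Add(-993, 7338681), -1)) = Mul(-7544508, Pow(7337688, -1)) = Mul(-7544508, Rational(1, 7337688)) = Rational(-628709, 611474)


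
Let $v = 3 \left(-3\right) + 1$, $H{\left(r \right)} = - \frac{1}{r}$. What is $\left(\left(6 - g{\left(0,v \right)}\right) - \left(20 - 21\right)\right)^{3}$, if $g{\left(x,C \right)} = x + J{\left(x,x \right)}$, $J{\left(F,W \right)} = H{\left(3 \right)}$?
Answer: $\frac{10648}{27} \approx 394.37$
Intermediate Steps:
$J{\left(F,W \right)} = - \frac{1}{3}$
$v = -8$ ($v = -9 + 1 = -8$)
$g{\left(x,C \right)} = - \frac{1}{3} + x$ ($g{\left(x,C \right)} = x - \frac{1}{3} = - \frac{1}{3} + x$)
$\left(\left(6 - g{\left(0,v \right)}\right) - \left(20 - 21\right)\right)^{3} = \left(\left(6 - \left(- \frac{1}{3} + 0\right)\right) - \left(20 - 21\right)\right)^{3} = \left(\left(6 - - \frac{1}{3}\right) - \left(20 - 21\right)\right)^{3} = \left(\left(6 + \frac{1}{3}\right) - -1\right)^{3} = \left(\frac{19}{3} + 1\right)^{3} = \left(\frac{22}{3}\right)^{3} = \frac{10648}{27}$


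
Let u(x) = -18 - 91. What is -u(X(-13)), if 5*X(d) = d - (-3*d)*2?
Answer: 109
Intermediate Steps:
X(d) = 7*d/5 (X(d) = (d - (-3*d)*2)/5 = (d - (-6)*d)/5 = (d + 6*d)/5 = (7*d)/5 = 7*d/5)
u(x) = -109
-u(X(-13)) = -1*(-109) = 109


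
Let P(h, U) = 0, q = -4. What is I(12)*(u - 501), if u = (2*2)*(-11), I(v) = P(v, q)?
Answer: 0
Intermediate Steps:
I(v) = 0
u = -44 (u = 4*(-11) = -44)
I(12)*(u - 501) = 0*(-44 - 501) = 0*(-545) = 0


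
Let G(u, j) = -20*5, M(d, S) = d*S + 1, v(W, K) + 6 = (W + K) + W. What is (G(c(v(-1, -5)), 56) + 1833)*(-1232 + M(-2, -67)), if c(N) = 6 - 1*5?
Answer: -1901101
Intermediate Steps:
v(W, K) = -6 + K + 2*W (v(W, K) = -6 + ((W + K) + W) = -6 + ((K + W) + W) = -6 + (K + 2*W) = -6 + K + 2*W)
c(N) = 1 (c(N) = 6 - 5 = 1)
M(d, S) = 1 + S*d (M(d, S) = S*d + 1 = 1 + S*d)
G(u, j) = -100
(G(c(v(-1, -5)), 56) + 1833)*(-1232 + M(-2, -67)) = (-100 + 1833)*(-1232 + (1 - 67*(-2))) = 1733*(-1232 + (1 + 134)) = 1733*(-1232 + 135) = 1733*(-1097) = -1901101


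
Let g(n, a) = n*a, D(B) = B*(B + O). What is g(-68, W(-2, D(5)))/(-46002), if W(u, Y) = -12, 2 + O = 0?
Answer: -8/451 ≈ -0.017738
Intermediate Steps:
O = -2 (O = -2 + 0 = -2)
D(B) = B*(-2 + B) (D(B) = B*(B - 2) = B*(-2 + B))
g(n, a) = a*n
g(-68, W(-2, D(5)))/(-46002) = -12*(-68)/(-46002) = 816*(-1/46002) = -8/451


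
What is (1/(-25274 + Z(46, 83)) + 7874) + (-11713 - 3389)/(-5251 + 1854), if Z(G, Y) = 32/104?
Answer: 8793223994479/1116111526 ≈ 7878.4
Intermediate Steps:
Z(G, Y) = 4/13 (Z(G, Y) = 32*(1/104) = 4/13)
(1/(-25274 + Z(46, 83)) + 7874) + (-11713 - 3389)/(-5251 + 1854) = (1/(-25274 + 4/13) + 7874) + (-11713 - 3389)/(-5251 + 1854) = (1/(-328558/13) + 7874) - 15102/(-3397) = (-13/328558 + 7874) - 15102*(-1/3397) = 2587065679/328558 + 15102/3397 = 8793223994479/1116111526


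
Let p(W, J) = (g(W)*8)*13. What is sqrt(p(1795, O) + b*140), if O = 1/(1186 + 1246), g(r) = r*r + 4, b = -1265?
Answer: 2*sqrt(83728479) ≈ 18301.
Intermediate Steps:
g(r) = 4 + r**2 (g(r) = r**2 + 4 = 4 + r**2)
O = 1/2432 ≈ 0.00041118
p(W, J) = 416 + 104*W**2 (p(W, J) = ((4 + W**2)*8)*13 = (32 + 8*W**2)*13 = 416 + 104*W**2)
sqrt(p(1795, O) + b*140) = sqrt((416 + 104*1795**2) - 1265*140) = sqrt((416 + 104*3222025) - 177100) = sqrt((416 + 335090600) - 177100) = sqrt(335091016 - 177100) = sqrt(334913916) = 2*sqrt(83728479)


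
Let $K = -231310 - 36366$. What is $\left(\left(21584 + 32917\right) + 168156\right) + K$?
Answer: $-45019$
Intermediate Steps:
$K = -267676$ ($K = -231310 - 36366 = -267676$)
$\left(\left(21584 + 32917\right) + 168156\right) + K = \left(\left(21584 + 32917\right) + 168156\right) - 267676 = \left(54501 + 168156\right) - 267676 = 222657 - 267676 = -45019$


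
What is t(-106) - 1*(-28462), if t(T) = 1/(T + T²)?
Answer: 316782061/11130 ≈ 28462.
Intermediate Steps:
t(-106) - 1*(-28462) = 1/((-106)*(1 - 106)) - 1*(-28462) = -1/106/(-105) + 28462 = -1/106*(-1/105) + 28462 = 1/11130 + 28462 = 316782061/11130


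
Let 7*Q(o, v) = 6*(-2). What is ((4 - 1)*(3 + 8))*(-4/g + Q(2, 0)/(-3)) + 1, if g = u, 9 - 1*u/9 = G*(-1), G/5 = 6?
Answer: 15955/819 ≈ 19.481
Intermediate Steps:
G = 30 (G = 5*6 = 30)
Q(o, v) = -12/7 (Q(o, v) = (6*(-2))/7 = (⅐)*(-12) = -12/7)
u = 351 (u = 81 - 270*(-1) = 81 - 9*(-30) = 81 + 270 = 351)
g = 351
((4 - 1)*(3 + 8))*(-4/g + Q(2, 0)/(-3)) + 1 = ((4 - 1)*(3 + 8))*(-4/351 - 12/7/(-3)) + 1 = (3*11)*(-4*1/351 - 12/7*(-⅓)) + 1 = 33*(-4/351 + 4/7) + 1 = 33*(1376/2457) + 1 = 15136/819 + 1 = 15955/819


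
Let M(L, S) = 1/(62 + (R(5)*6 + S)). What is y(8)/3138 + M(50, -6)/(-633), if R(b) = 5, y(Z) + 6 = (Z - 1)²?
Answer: 64936/4745179 ≈ 0.013685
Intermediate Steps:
y(Z) = -6 + (-1 + Z)² (y(Z) = -6 + (Z - 1)² = -6 + (-1 + Z)²)
M(L, S) = 1/(92 + S) (M(L, S) = 1/(62 + (5*6 + S)) = 1/(62 + (30 + S)) = 1/(92 + S))
y(8)/3138 + M(50, -6)/(-633) = (-6 + (-1 + 8)²)/3138 + 1/((92 - 6)*(-633)) = (-6 + 7²)*(1/3138) - 1/633/86 = (-6 + 49)*(1/3138) + (1/86)*(-1/633) = 43*(1/3138) - 1/54438 = 43/3138 - 1/54438 = 64936/4745179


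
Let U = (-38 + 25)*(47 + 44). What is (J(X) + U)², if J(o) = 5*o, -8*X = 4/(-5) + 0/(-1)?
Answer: 5593225/4 ≈ 1.3983e+6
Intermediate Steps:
X = ⅒ (X = -(4/(-5) + 0/(-1))/8 = -(4*(-⅕) + 0*(-1))/8 = -(-⅘ + 0)/8 = -⅛*(-⅘) = ⅒ ≈ 0.10000)
U = -1183 (U = -13*91 = -1183)
(J(X) + U)² = (5*(⅒) - 1183)² = (½ - 1183)² = (-2365/2)² = 5593225/4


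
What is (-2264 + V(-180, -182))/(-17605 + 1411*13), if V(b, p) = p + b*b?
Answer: 14977/369 ≈ 40.588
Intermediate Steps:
V(b, p) = p + b**2
(-2264 + V(-180, -182))/(-17605 + 1411*13) = (-2264 + (-182 + (-180)**2))/(-17605 + 1411*13) = (-2264 + (-182 + 32400))/(-17605 + 18343) = (-2264 + 32218)/738 = 29954*(1/738) = 14977/369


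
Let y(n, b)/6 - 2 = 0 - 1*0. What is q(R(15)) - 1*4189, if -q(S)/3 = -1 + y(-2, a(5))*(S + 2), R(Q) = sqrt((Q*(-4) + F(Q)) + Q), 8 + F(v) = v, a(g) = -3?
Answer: -4258 - 36*I*sqrt(38) ≈ -4258.0 - 221.92*I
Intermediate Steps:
F(v) = -8 + v
y(n, b) = 12 (y(n, b) = 12 + 6*(0 - 1*0) = 12 + 6*(0 + 0) = 12 + 6*0 = 12 + 0 = 12)
R(Q) = sqrt(-8 - 2*Q) (R(Q) = sqrt((Q*(-4) + (-8 + Q)) + Q) = sqrt((-4*Q + (-8 + Q)) + Q) = sqrt((-8 - 3*Q) + Q) = sqrt(-8 - 2*Q))
q(S) = -69 - 36*S (q(S) = -3*(-1 + 12*(S + 2)) = -3*(-1 + 12*(2 + S)) = -3*(-1 + (24 + 12*S)) = -3*(23 + 12*S) = -69 - 36*S)
q(R(15)) - 1*4189 = (-69 - 36*sqrt(-8 - 2*15)) - 1*4189 = (-69 - 36*sqrt(-8 - 30)) - 4189 = (-69 - 36*I*sqrt(38)) - 4189 = -4258 - 36*I*sqrt(38)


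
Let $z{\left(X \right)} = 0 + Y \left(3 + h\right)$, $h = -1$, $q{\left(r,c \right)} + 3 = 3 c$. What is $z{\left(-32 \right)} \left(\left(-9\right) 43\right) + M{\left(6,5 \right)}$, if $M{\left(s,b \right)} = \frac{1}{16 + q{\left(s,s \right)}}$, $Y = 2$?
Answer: $- \frac{47987}{31} \approx -1548.0$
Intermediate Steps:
$q{\left(r,c \right)} = -3 + 3 c$
$M{\left(s,b \right)} = \frac{1}{13 + 3 s}$ ($M{\left(s,b \right)} = \frac{1}{16 + \left(-3 + 3 s\right)} = \frac{1}{13 + 3 s}$)
$z{\left(X \right)} = 4$ ($z{\left(X \right)} = 0 + 2 \left(3 - 1\right) = 0 + 2 \cdot 2 = 0 + 4 = 4$)
$z{\left(-32 \right)} \left(\left(-9\right) 43\right) + M{\left(6,5 \right)} = 4 \left(\left(-9\right) 43\right) + \frac{1}{13 + 3 \cdot 6} = 4 \left(-387\right) + \frac{1}{13 + 18} = -1548 + \frac{1}{31} = - \frac{47987}{31}$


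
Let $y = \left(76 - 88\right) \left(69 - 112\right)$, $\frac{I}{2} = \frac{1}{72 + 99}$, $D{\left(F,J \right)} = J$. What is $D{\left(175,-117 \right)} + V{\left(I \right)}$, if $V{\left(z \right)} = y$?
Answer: $399$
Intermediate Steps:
$I = \frac{2}{171}$ ($I = \frac{2}{72 + 99} = \frac{2}{171} \approx 0.011696$)
$y = 516$ ($y = \left(-12\right) \left(-43\right) = 516$)
$V{\left(z \right)} = 516$
$D{\left(175,-117 \right)} + V{\left(I \right)} = -117 + 516 = 399$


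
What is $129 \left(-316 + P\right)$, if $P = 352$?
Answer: $4644$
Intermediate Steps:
$129 \left(-316 + P\right) = 129 \left(-316 + 352\right) = 129 \cdot 36 = 4644$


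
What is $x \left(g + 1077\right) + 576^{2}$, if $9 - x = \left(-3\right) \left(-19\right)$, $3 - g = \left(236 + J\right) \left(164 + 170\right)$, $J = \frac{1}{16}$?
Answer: $4064490$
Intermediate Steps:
$J = \frac{1}{16} \approx 0.0625$
$g = - \frac{630735}{8}$ ($g = 3 - \left(236 + \frac{1}{16}\right) \left(164 + 170\right) = 3 - \frac{3777}{16} \cdot 334 = 3 - \frac{630759}{8} = - \frac{630735}{8} \approx -78842.0$)
$x = -48$ ($x = 9 - \left(-3\right) \left(-19\right) = 9 - 57 = -48$)
$x \left(g + 1077\right) + 576^{2} = - 48 \left(- \frac{630735}{8} + 1077\right) + 576^{2} = \left(-48\right) \left(- \frac{622119}{8}\right) + 331776 = 3732714 + 331776 = 4064490$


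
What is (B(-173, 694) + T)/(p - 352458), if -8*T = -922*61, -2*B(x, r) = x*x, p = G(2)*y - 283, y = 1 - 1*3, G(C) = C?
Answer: 31737/1410980 ≈ 0.022493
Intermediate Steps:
y = -2 (y = 1 - 3 = -2)
p = -287 (p = 2*(-2) - 283 = -4 - 283 = -287)
B(x, r) = -x**2/2 (B(x, r) = -x*x/2 = -x**2/2)
T = 28121/4 (T = -(-461)*61/4 = -1/8*(-56242) = 28121/4 ≈ 7030.3)
(B(-173, 694) + T)/(p - 352458) = (-1/2*(-173)**2 + 28121/4)/(-287 - 352458) = (-1/2*29929 + 28121/4)/(-352745) = (-29929/2 + 28121/4)*(-1/352745) = -31737/4*(-1/352745) = 31737/1410980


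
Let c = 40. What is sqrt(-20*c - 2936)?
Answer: 2*I*sqrt(934) ≈ 61.123*I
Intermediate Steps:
sqrt(-20*c - 2936) = sqrt(-20*40 - 2936) = sqrt(-800 - 2936) = sqrt(-3736) = 2*I*sqrt(934)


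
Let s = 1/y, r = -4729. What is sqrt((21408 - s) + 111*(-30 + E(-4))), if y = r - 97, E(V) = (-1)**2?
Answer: sqrt(423626834990)/4826 ≈ 134.87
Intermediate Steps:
E(V) = 1
y = -4826 (y = -4729 - 97 = -4826)
s = -1/4826 (s = 1/(-4826) = -1/4826 ≈ -0.00020721)
sqrt((21408 - s) + 111*(-30 + E(-4))) = sqrt((21408 - 1*(-1/4826)) + 111*(-30 + 1)) = sqrt((21408 + 1/4826) + 111*(-29)) = sqrt(103315009/4826 - 3219) = sqrt(87780115/4826) = sqrt(423626834990)/4826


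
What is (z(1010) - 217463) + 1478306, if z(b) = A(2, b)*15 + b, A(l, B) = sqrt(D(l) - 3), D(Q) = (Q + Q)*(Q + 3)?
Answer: 1261853 + 15*sqrt(17) ≈ 1.2619e+6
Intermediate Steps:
D(Q) = 2*Q*(3 + Q) (D(Q) = (2*Q)*(3 + Q) = 2*Q*(3 + Q))
A(l, B) = sqrt(-3 + 2*l*(3 + l)) (A(l, B) = sqrt(2*l*(3 + l) - 3) = sqrt(-3 + 2*l*(3 + l)))
z(b) = b + 15*sqrt(17) (z(b) = sqrt(-3 + 2*2*(3 + 2))*15 + b = sqrt(-3 + 2*2*5)*15 + b = sqrt(-3 + 20)*15 + b = sqrt(17)*15 + b = 15*sqrt(17) + b = b + 15*sqrt(17))
(z(1010) - 217463) + 1478306 = ((1010 + 15*sqrt(17)) - 217463) + 1478306 = (-216453 + 15*sqrt(17)) + 1478306 = 1261853 + 15*sqrt(17)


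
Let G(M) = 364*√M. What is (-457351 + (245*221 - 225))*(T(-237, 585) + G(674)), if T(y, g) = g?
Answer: -236007135 - 146848884*√674 ≈ -4.0484e+9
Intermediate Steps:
(-457351 + (245*221 - 225))*(T(-237, 585) + G(674)) = (-457351 + (245*221 - 225))*(585 + 364*√674) = (-457351 + (54145 - 225))*(585 + 364*√674) = (-457351 + 53920)*(585 + 364*√674) = -403431*(585 + 364*√674) = -236007135 - 146848884*√674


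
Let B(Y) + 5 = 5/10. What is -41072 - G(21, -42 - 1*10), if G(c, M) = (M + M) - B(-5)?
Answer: -81945/2 ≈ -40973.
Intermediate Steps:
B(Y) = -9/2 (B(Y) = -5 + 5/10 = -5 + 5*(⅒) = -5 + ½ = -9/2)
G(c, M) = 9/2 + 2*M (G(c, M) = (M + M) - 1*(-9/2) = 2*M + 9/2 = 9/2 + 2*M)
-41072 - G(21, -42 - 1*10) = -41072 - (9/2 + 2*(-42 - 1*10)) = -41072 - (9/2 + 2*(-42 - 10)) = -41072 - (9/2 + 2*(-52)) = -41072 - (9/2 - 104) = -41072 - 1*(-199/2) = -41072 + 199/2 = -81945/2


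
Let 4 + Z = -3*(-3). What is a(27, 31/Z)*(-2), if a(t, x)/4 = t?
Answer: -216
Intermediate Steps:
Z = 5 (Z = -4 - 3*(-3) = -4 + 9 = 5)
a(t, x) = 4*t
a(27, 31/Z)*(-2) = (4*27)*(-2) = 108*(-2) = -216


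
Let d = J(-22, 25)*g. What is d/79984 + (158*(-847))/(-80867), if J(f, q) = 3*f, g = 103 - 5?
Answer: 2545222757/1617016532 ≈ 1.5740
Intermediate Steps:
g = 98
d = -6468 (d = (3*(-22))*98 = -66*98 = -6468)
d/79984 + (158*(-847))/(-80867) = -6468/79984 + (158*(-847))/(-80867) = -6468*1/79984 - 133826*(-1/80867) = -1617/19996 + 133826/80867 = 2545222757/1617016532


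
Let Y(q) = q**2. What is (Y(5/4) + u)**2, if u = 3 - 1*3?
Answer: 625/256 ≈ 2.4414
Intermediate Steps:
u = 0 (u = 3 - 3 = 0)
(Y(5/4) + u)**2 = ((5/4)**2 + 0)**2 = (25/16 + 0)**2 = (25/16)**2 = 625/256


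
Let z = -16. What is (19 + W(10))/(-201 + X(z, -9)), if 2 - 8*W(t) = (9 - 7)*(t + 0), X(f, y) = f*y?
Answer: -67/228 ≈ -0.29386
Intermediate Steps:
W(t) = ¼ - t/4 (W(t) = ¼ - (9 - 7)*(t + 0)/8 = ¼ - t/4)
(19 + W(10))/(-201 + X(z, -9)) = (19 + (¼ - ¼*10))/(-201 - 16*(-9)) = (19 + (¼ - 5/2))/(-201 + 144) = (19 - 9/4)/(-57) = (67/4)*(-1/57) = -67/228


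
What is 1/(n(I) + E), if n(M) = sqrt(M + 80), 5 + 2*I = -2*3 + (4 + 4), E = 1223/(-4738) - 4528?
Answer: -101653254606/460310413964215 - 11224322*sqrt(314)/460310413964215 ≈ -0.00022127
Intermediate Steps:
E = -21454887/4738 (E = 1223*(-1/4738) - 4528 = -1223/4738 - 4528 = -21454887/4738 ≈ -4528.3)
I = -3/2 (I = -5/2 + (-2*3 + (4 + 4))/2 = -5/2 + (-6 + 8)/2 = -5/2 + (1/2)*2 = -5/2 + 1 = -3/2 ≈ -1.5000)
n(M) = sqrt(80 + M)
1/(n(I) + E) = 1/(sqrt(80 - 3/2) - 21454887/4738) = 1/(sqrt(157/2) - 21454887/4738) = 1/(sqrt(314)/2 - 21454887/4738) = 1/(-21454887/4738 + sqrt(314)/2)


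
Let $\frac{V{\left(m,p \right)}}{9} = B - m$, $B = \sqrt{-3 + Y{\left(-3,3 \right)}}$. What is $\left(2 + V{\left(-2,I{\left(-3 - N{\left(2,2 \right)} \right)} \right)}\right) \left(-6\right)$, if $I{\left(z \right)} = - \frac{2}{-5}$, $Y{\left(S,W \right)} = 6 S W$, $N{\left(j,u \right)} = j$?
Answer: $-120 - 54 i \sqrt{57} \approx -120.0 - 407.69 i$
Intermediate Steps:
$Y{\left(S,W \right)} = 6 S W$
$I{\left(z \right)} = \frac{2}{5}$ ($I{\left(z \right)} = \left(-2\right) \left(- \frac{1}{5}\right) = \frac{2}{5}$)
$B = i \sqrt{57}$ ($B = \sqrt{-3 + 6 \left(-3\right) 3} = \sqrt{-3 - 54} = \sqrt{-57} = i \sqrt{57} \approx 7.5498 i$)
$V{\left(m,p \right)} = - 9 m + 9 i \sqrt{57}$ ($V{\left(m,p \right)} = 9 \left(i \sqrt{57} - m\right) = 9 \left(- m + i \sqrt{57}\right) = - 9 m + 9 i \sqrt{57}$)
$\left(2 + V{\left(-2,I{\left(-3 - N{\left(2,2 \right)} \right)} \right)}\right) \left(-6\right) = \left(2 + \left(\left(-9\right) \left(-2\right) + 9 i \sqrt{57}\right)\right) \left(-6\right) = \left(2 + \left(18 + 9 i \sqrt{57}\right)\right) \left(-6\right) = \left(20 + 9 i \sqrt{57}\right) \left(-6\right) = -120 - 54 i \sqrt{57}$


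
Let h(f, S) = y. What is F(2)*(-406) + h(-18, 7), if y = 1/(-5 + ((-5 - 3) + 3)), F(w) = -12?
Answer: 48719/10 ≈ 4871.9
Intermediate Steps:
y = -⅒ (y = 1/(-5 + (-8 + 3)) = 1/(-5 - 5) = 1/(-10) = -⅒ ≈ -0.10000)
h(f, S) = -⅒
F(2)*(-406) + h(-18, 7) = -12*(-406) - ⅒ = 4872 - ⅒ = 48719/10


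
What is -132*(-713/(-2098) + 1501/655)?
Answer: -238663458/687095 ≈ -347.35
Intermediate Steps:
-132*(-713/(-2098) + 1501/655) = -132*(-713*(-1/2098) + 1501*(1/655)) = -132*(713/2098 + 1501/655) = -132*3616113/1374190 = -238663458/687095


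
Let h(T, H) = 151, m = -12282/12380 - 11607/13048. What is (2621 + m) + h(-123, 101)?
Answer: 111867240771/40383560 ≈ 2770.1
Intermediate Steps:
m = -75987549/40383560 (m = -12282*1/12380 - 11607*1/13048 = -6141/6190 - 11607/13048 = -75987549/40383560 ≈ -1.8816)
(2621 + m) + h(-123, 101) = (2621 - 75987549/40383560) + 151 = 105769323211/40383560 + 151 = 111867240771/40383560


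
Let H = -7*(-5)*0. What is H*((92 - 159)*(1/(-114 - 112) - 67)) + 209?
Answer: 209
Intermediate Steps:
H = 0 (H = 35*0 = 0)
H*((92 - 159)*(1/(-114 - 112) - 67)) + 209 = 0*((92 - 159)*(1/(-114 - 112) - 67)) + 209 = 0*(-67*(1/(-226) - 67)) + 209 = 0*(-67*(-1/226 - 67)) + 209 = 0*(-67*(-15143/226)) + 209 = 0*(1014581/226) + 209 = 0 + 209 = 209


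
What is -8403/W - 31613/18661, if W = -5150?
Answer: -5998567/96104150 ≈ -0.062417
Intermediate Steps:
-8403/W - 31613/18661 = -8403/(-5150) - 31613/18661 = -8403*(-1/5150) - 31613*1/18661 = 8403/5150 - 31613/18661 = -5998567/96104150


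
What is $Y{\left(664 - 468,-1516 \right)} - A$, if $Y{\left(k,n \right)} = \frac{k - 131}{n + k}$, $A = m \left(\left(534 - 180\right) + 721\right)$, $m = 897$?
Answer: $- \frac{254568613}{264} \approx -9.6428 \cdot 10^{5}$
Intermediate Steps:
$A = 964275$ ($A = 897 \left(\left(534 - 180\right) + 721\right) = 897 \left(354 + 721\right) = 897 \cdot 1075 = 964275$)
$Y{\left(k,n \right)} = \frac{-131 + k}{k + n}$
$Y{\left(664 - 468,-1516 \right)} - A = \frac{-131 + \left(664 - 468\right)}{\left(664 - 468\right) - 1516} - 964275 = \frac{-131 + 196}{196 - 1516} - 964275 = \frac{1}{-1320} \cdot 65 - 964275 = \left(- \frac{1}{1320}\right) 65 - 964275 = - \frac{13}{264} - 964275 = - \frac{254568613}{264}$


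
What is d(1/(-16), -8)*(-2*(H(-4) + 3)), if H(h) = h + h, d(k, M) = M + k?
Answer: -645/8 ≈ -80.625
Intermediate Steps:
H(h) = 2*h
d(1/(-16), -8)*(-2*(H(-4) + 3)) = (-8 + 1/(-16))*(-2*(2*(-4) + 3)) = (-8 - 1/16)*(-2*(-8 + 3)) = -(-129)*(-5)/8 = -129/16*10 = -645/8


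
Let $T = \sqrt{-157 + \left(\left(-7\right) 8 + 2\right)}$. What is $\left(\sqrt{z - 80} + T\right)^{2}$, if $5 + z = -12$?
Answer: $-308 - 2 \sqrt{20467} \approx -594.13$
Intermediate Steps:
$z = -17$ ($z = -5 - 12 = -17$)
$T = i \sqrt{211}$ ($T = \sqrt{-157 + \left(-56 + 2\right)} = \sqrt{-157 - 54} = \sqrt{-211} = i \sqrt{211} \approx 14.526 i$)
$\left(\sqrt{z - 80} + T\right)^{2} = \left(\sqrt{-17 - 80} + i \sqrt{211}\right)^{2} = \left(\sqrt{-97} + i \sqrt{211}\right)^{2} = \left(i \sqrt{97} + i \sqrt{211}\right)^{2}$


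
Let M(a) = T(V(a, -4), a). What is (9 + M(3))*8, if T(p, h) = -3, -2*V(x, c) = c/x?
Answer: 48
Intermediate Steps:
V(x, c) = -c/(2*x)
M(a) = -3
(9 + M(3))*8 = (9 - 3)*8 = 6*8 = 48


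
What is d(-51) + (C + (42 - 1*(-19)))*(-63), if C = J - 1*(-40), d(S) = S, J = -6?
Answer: -6036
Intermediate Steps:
C = 34 (C = -6 - 1*(-40) = -6 + 40 = 34)
d(-51) + (C + (42 - 1*(-19)))*(-63) = -51 + (34 + (42 - 1*(-19)))*(-63) = -51 + (34 + (42 + 19))*(-63) = -51 + (34 + 61)*(-63) = -51 + 95*(-63) = -51 - 5985 = -6036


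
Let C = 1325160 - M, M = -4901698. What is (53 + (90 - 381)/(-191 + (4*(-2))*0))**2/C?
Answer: 54225698/113581003349 ≈ 0.00047742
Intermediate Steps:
C = 6226858 (C = 1325160 - 1*(-4901698) = 1325160 + 4901698 = 6226858)
(53 + (90 - 381)/(-191 + (4*(-2))*0))**2/C = (53 + (90 - 381)/(-191 + (4*(-2))*0))**2/6226858 = (53 - 291/(-191 - 8*0))**2*(1/6226858) = (53 - 291/(-191 + 0))**2*(1/6226858) = (53 - 291/(-191))**2*(1/6226858) = (53 - 291*(-1/191))**2*(1/6226858) = (53 + 291/191)**2*(1/6226858) = (10414/191)**2*(1/6226858) = (108451396/36481)*(1/6226858) = 54225698/113581003349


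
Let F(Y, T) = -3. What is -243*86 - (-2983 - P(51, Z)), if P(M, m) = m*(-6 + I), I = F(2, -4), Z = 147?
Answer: -19238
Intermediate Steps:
I = -3
P(M, m) = -9*m (P(M, m) = m*(-6 - 3) = m*(-9) = -9*m)
-243*86 - (-2983 - P(51, Z)) = -243*86 - (-2983 - (-9)*147) = -20898 - (-2983 - 1*(-1323)) = -20898 - (-2983 + 1323) = -20898 - 1*(-1660) = -20898 + 1660 = -19238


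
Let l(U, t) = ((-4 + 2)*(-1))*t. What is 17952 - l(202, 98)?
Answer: 17756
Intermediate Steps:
l(U, t) = 2*t (l(U, t) = (-2*(-1))*t = 2*t)
17952 - l(202, 98) = 17952 - 2*98 = 17952 - 1*196 = 17952 - 196 = 17756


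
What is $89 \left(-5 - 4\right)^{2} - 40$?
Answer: $7169$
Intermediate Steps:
$89 \left(-5 - 4\right)^{2} - 40 = 89 \left(-9\right)^{2} - 40 = 89 \cdot 81 - 40 = 7209 - 40 = 7169$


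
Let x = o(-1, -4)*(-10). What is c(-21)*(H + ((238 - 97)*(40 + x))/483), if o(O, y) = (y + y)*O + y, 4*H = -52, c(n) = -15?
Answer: 195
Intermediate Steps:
H = -13 (H = (¼)*(-52) = -13)
o(O, y) = y + 2*O*y (o(O, y) = (2*y)*O + y = 2*O*y + y = y + 2*O*y)
x = -40 (x = -4*(1 + 2*(-1))*(-10) = -4*(1 - 2)*(-10) = -4*(-1)*(-10) = 4*(-10) = -40)
c(-21)*(H + ((238 - 97)*(40 + x))/483) = -15*(-13 + ((238 - 97)*(40 - 40))/483) = -15*(-13 + (141*0)*(1/483)) = -15*(-13 + 0*(1/483)) = -15*(-13 + 0) = -15*(-13) = 195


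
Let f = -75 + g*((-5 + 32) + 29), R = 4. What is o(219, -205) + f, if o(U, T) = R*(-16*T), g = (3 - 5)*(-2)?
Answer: 13269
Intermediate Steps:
g = 4 (g = -2*(-2) = 4)
f = 149 (f = -75 + 4*((-5 + 32) + 29) = -75 + 4*(27 + 29) = -75 + 4*56 = -75 + 224 = 149)
o(U, T) = -64*T (o(U, T) = 4*(-16*T) = -64*T)
o(219, -205) + f = -64*(-205) + 149 = 13120 + 149 = 13269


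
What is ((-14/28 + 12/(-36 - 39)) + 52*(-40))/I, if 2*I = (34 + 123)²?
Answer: -104033/616225 ≈ -0.16882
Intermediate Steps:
I = 24649/2 (I = (34 + 123)²/2 = (½)*157² = (½)*24649 = 24649/2 ≈ 12325.)
((-14/28 + 12/(-36 - 39)) + 52*(-40))/I = ((-14/28 + 12/(-36 - 39)) + 52*(-40))/(24649/2) = ((-14*1/28 + 12/(-75)) - 2080)*(2/24649) = ((-½ + 12*(-1/75)) - 2080)*(2/24649) = ((-½ - 4/25) - 2080)*(2/24649) = (-33/50 - 2080)*(2/24649) = -104033/50*2/24649 = -104033/616225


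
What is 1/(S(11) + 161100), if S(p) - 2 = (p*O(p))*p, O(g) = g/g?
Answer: 1/161223 ≈ 6.2026e-6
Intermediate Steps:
O(g) = 1
S(p) = 2 + p**2 (S(p) = 2 + (p*1)*p = 2 + p*p = 2 + p**2)
1/(S(11) + 161100) = 1/((2 + 11**2) + 161100) = 1/((2 + 121) + 161100) = 1/(123 + 161100) = 1/161223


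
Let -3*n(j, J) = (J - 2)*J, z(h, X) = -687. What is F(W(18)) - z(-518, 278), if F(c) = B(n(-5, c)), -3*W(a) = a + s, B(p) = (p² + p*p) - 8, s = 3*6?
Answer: 6951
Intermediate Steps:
s = 18
n(j, J) = -J*(-2 + J)/3 (n(j, J) = -(J - 2)*J/3 = -(-2 + J)*J/3 = -J*(-2 + J)/3)
B(p) = -8 + 2*p² (B(p) = (p² + p²) - 8 = 2*p² - 8 = -8 + 2*p²)
W(a) = -6 - a/3 (W(a) = -(a + 18)/3 = -(18 + a)/3 = -6 - a/3)
F(c) = -8 + 2*c²*(2 - c)²/9 (F(c) = -8 + 2*(c*(2 - c)/3)² = -8 + 2*(c²*(2 - c)²/9) = -8 + 2*c²*(2 - c)²/9)
F(W(18)) - z(-518, 278) = (-8 + 2*(-6 - ⅓*18)²*(-2 + (-6 - ⅓*18))²/9) - 1*(-687) = (-8 + 2*(-6 - 6)²*(-2 + (-6 - 6))²/9) + 687 = (-8 + (2/9)*(-12)²*(-2 - 12)²) + 687 = (-8 + (2/9)*144*(-14)²) + 687 = (-8 + (2/9)*144*196) + 687 = (-8 + 6272) + 687 = 6264 + 687 = 6951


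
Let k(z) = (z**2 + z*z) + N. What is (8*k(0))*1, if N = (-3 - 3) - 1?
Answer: -56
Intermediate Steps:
N = -7 (N = -6 - 1 = -7)
k(z) = -7 + 2*z**2 (k(z) = (z**2 + z*z) - 7 = (z**2 + z**2) - 7 = 2*z**2 - 7 = -7 + 2*z**2)
(8*k(0))*1 = (8*(-7 + 2*0**2))*1 = (8*(-7 + 2*0))*1 = (8*(-7 + 0))*1 = (8*(-7))*1 = -56*1 = -56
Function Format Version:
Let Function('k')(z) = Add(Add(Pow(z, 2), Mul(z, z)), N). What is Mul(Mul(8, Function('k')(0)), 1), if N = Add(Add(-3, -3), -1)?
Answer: -56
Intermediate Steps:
N = -7 (N = Add(-6, -1) = -7)
Function('k')(z) = Add(-7, Mul(2, Pow(z, 2))) (Function('k')(z) = Add(Add(Pow(z, 2), Mul(z, z)), -7) = Add(Add(Pow(z, 2), Pow(z, 2)), -7) = Add(Mul(2, Pow(z, 2)), -7) = Add(-7, Mul(2, Pow(z, 2))))
Mul(Mul(8, Function('k')(0)), 1) = Mul(Mul(8, Add(-7, Mul(2, Pow(0, 2)))), 1) = Mul(Mul(8, Add(-7, Mul(2, 0))), 1) = Mul(Mul(8, Add(-7, 0)), 1) = Mul(Mul(8, -7), 1) = Mul(-56, 1) = -56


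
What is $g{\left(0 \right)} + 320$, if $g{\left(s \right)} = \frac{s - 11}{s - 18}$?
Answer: $\frac{5771}{18} \approx 320.61$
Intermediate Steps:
$g{\left(s \right)} = \frac{-11 + s}{-18 + s}$
$g{\left(0 \right)} + 320 = \frac{-11 + 0}{-18 + 0} + 320 = \frac{1}{-18} \left(-11\right) + 320 = \left(- \frac{1}{18}\right) \left(-11\right) + 320 = \frac{11}{18} + 320 = \frac{5771}{18}$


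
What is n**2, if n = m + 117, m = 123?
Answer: 57600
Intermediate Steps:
n = 240 (n = 123 + 117 = 240)
n**2 = 240**2 = 57600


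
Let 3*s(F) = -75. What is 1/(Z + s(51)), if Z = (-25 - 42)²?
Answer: 1/4464 ≈ 0.00022401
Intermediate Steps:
s(F) = -25 (s(F) = (⅓)*(-75) = -25)
Z = 4489 (Z = (-67)² = 4489)
1/(Z + s(51)) = 1/(4489 - 25) = 1/4464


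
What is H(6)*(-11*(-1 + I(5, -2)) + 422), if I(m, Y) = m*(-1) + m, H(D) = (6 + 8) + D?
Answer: 8660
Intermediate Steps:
H(D) = 14 + D
I(m, Y) = 0 (I(m, Y) = -m + m = 0)
H(6)*(-11*(-1 + I(5, -2)) + 422) = (14 + 6)*(-11*(-1 + 0) + 422) = 20*(-11*(-1) + 422) = 20*(11 + 422) = 20*433 = 8660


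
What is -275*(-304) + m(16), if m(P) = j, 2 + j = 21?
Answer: 83619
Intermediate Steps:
j = 19 (j = -2 + 21 = 19)
m(P) = 19
-275*(-304) + m(16) = -275*(-304) + 19 = 83600 + 19 = 83619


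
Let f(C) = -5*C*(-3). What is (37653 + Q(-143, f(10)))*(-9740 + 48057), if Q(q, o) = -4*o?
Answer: 1419759801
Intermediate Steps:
f(C) = 15*C
(37653 + Q(-143, f(10)))*(-9740 + 48057) = (37653 - 60*10)*(-9740 + 48057) = (37653 - 4*150)*38317 = (37653 - 600)*38317 = 37053*38317 = 1419759801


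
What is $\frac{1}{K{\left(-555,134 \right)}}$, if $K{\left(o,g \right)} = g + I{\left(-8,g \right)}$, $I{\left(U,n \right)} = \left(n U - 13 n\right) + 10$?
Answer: $- \frac{1}{2670} \approx -0.00037453$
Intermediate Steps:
$I{\left(U,n \right)} = 10 - 13 n + U n$ ($I{\left(U,n \right)} = \left(U n - 13 n\right) + 10 = \left(- 13 n + U n\right) + 10 = 10 - 13 n + U n$)
$K{\left(o,g \right)} = 10 - 20 g$ ($K{\left(o,g \right)} = g - \left(-10 + 21 g\right) = 10 - 20 g$)
$\frac{1}{K{\left(-555,134 \right)}} = \frac{1}{10 - 2680} = \frac{1}{-2670} = - \frac{1}{2670}$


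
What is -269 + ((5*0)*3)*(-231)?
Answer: -269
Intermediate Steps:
-269 + ((5*0)*3)*(-231) = -269 + (0*3)*(-231) = -269 + 0*(-231) = -269 + 0 = -269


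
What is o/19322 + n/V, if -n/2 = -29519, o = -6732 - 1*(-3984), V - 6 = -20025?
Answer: -597872224/193403559 ≈ -3.0913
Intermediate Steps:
V = -20019 (V = 6 - 20025 = -20019)
o = -2748 (o = -6732 + 3984 = -2748)
n = 59038 (n = -2*(-29519) = 59038)
o/19322 + n/V = -2748/19322 + 59038/(-20019) = -2748*1/19322 + 59038*(-1/20019) = -1374/9661 - 59038/20019 = -597872224/193403559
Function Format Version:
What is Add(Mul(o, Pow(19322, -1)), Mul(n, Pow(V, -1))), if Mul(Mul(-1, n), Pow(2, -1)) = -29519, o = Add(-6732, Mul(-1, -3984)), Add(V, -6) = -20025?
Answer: Rational(-597872224, 193403559) ≈ -3.0913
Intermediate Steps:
V = -20019 (V = Add(6, -20025) = -20019)
o = -2748 (o = Add(-6732, 3984) = -2748)
n = 59038 (n = Mul(-2, -29519) = 59038)
Add(Mul(o, Pow(19322, -1)), Mul(n, Pow(V, -1))) = Add(Mul(-2748, Pow(19322, -1)), Mul(59038, Pow(-20019, -1))) = Add(Mul(-2748, Rational(1, 19322)), Mul(59038, Rational(-1, 20019))) = Add(Rational(-1374, 9661), Rational(-59038, 20019)) = Rational(-597872224, 193403559)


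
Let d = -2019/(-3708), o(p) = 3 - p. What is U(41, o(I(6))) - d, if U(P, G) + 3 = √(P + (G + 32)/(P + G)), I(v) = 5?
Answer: -4381/1236 + √7059/13 ≈ 2.9184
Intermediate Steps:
U(P, G) = -3 + √(P + (32 + G)/(G + P)) (U(P, G) = -3 + √(P + (G + 32)/(P + G)) = -3 + √(P + (32 + G)/(G + P)))
d = 673/1236 (d = -2019*(-1/3708) = 673/1236 ≈ 0.54450)
U(41, o(I(6))) - d = (-3 + √((32 + (3 - 1*5) + 41*((3 - 1*5) + 41))/((3 - 1*5) + 41))) - 1*673/1236 = (-3 + √((32 + (3 - 5) + 41*((3 - 5) + 41))/((3 - 5) + 41))) - 673/1236 = (-3 + √((32 - 2 + 41*(-2 + 41))/(-2 + 41))) - 673/1236 = (-3 + √((32 - 2 + 41*39)/39)) - 673/1236 = (-3 + √((32 - 2 + 1599)/39)) - 673/1236 = (-3 + √((1/39)*1629)) - 673/1236 = (-3 + √(543/13)) - 673/1236 = (-3 + √7059/13) - 673/1236 = -4381/1236 + √7059/13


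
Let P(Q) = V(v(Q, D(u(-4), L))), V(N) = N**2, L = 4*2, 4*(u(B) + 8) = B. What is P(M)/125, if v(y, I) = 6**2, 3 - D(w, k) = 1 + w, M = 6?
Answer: 1296/125 ≈ 10.368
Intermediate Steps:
u(B) = -8 + B/4
L = 8
D(w, k) = 2 - w (D(w, k) = 3 - (1 + w) = 3 + (-1 - w) = 2 - w)
v(y, I) = 36
P(Q) = 1296 (P(Q) = 36**2 = 1296)
P(M)/125 = 1296/125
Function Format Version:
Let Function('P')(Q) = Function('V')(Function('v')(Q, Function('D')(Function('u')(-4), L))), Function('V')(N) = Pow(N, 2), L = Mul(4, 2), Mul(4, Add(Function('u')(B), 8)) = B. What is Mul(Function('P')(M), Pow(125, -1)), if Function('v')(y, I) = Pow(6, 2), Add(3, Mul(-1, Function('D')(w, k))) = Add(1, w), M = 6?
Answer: Rational(1296, 125) ≈ 10.368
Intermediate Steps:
Function('u')(B) = Add(-8, Mul(Rational(1, 4), B))
L = 8
Function('D')(w, k) = Add(2, Mul(-1, w)) (Function('D')(w, k) = Add(3, Mul(-1, Add(1, w))) = Add(3, Add(-1, Mul(-1, w))) = Add(2, Mul(-1, w)))
Function('v')(y, I) = 36
Function('P')(Q) = 1296 (Function('P')(Q) = Pow(36, 2) = 1296)
Mul(Function('P')(M), Pow(125, -1)) = Mul(1296, Pow(125, -1)) = Mul(1296, Rational(1, 125)) = Rational(1296, 125)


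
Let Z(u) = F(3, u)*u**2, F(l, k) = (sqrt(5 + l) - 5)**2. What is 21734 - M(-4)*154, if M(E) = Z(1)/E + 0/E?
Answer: 46009/2 - 770*sqrt(2) ≈ 21916.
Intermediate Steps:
F(l, k) = (-5 + sqrt(5 + l))**2
Z(u) = u**2*(-5 + 2*sqrt(2))**2 (Z(u) = (-5 + sqrt(5 + 3))**2*u**2 = (-5 + sqrt(8))**2*u**2 = (-5 + 2*sqrt(2))**2*u**2 = u**2*(-5 + 2*sqrt(2))**2)
M(E) = (33 - 20*sqrt(2))/E (M(E) = (1**2*(33 - 20*sqrt(2)))/E + 0/E = (1*(33 - 20*sqrt(2)))/E + 0 = (33 - 20*sqrt(2))/E + 0 = (33 - 20*sqrt(2))/E)
21734 - M(-4)*154 = 21734 - (33 - 20*sqrt(2))/(-4)*154 = 21734 - (-(33 - 20*sqrt(2))/4)*154 = 21734 - (-33/4 + 5*sqrt(2))*154 = 21734 - (-2541/2 + 770*sqrt(2)) = 21734 + (2541/2 - 770*sqrt(2)) = 46009/2 - 770*sqrt(2)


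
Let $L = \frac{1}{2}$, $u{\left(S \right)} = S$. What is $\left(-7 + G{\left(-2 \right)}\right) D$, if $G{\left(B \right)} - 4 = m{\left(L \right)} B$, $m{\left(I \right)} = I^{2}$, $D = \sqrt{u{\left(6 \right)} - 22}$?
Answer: $- 14 i \approx - 14.0 i$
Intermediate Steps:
$L = \frac{1}{2} \approx 0.5$
$D = 4 i$ ($D = \sqrt{6 - 22} = \sqrt{-16} = 4 i \approx 4.0 i$)
$G{\left(B \right)} = 4 + \frac{B}{4}$
$\left(-7 + G{\left(-2 \right)}\right) D = \left(-7 + \left(4 + \frac{1}{4} \left(-2\right)\right)\right) 4 i = \left(-7 + \left(4 - \frac{1}{2}\right)\right) 4 i = \left(-7 + \frac{7}{2}\right) 4 i = - \frac{7 \cdot 4 i}{2} = - 14 i$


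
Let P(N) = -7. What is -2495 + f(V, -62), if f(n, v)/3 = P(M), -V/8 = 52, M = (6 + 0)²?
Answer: -2516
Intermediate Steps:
M = 36 (M = 6² = 36)
V = -416 (V = -8*52 = -416)
f(n, v) = -21 (f(n, v) = 3*(-7) = -21)
-2495 + f(V, -62) = -2495 - 21 = -2516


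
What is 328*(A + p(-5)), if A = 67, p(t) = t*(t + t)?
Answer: 38376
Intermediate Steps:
p(t) = 2*t² (p(t) = t*(2*t) = 2*t²)
328*(A + p(-5)) = 328*(67 + 2*(-5)²) = 328*(67 + 2*25) = 328*(67 + 50) = 328*117 = 38376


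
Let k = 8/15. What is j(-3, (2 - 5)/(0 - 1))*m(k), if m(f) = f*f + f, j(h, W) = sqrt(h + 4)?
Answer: 184/225 ≈ 0.81778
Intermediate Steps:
k = 8/15 (k = 8*(1/15) = 8/15 ≈ 0.53333)
j(h, W) = sqrt(4 + h)
m(f) = f + f**2 (m(f) = f**2 + f = f + f**2)
j(-3, (2 - 5)/(0 - 1))*m(k) = sqrt(4 - 3)*(8*(1 + 8/15)/15) = sqrt(1)*((8/15)*(23/15)) = 1*(184/225) = 184/225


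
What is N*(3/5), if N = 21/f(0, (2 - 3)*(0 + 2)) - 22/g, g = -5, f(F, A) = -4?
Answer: -51/100 ≈ -0.51000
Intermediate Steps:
N = -17/20 (N = 21/(-4) - 22/(-5) = 21*(-¼) - 22*(-⅕) = -21/4 + 22/5 = -17/20 ≈ -0.85000)
N*(3/5) = -51/(20*5) = -17/20*⅗ = -51/100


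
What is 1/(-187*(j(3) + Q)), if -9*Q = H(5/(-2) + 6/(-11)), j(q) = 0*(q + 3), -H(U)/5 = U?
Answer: 18/5695 ≈ 0.0031607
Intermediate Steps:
H(U) = -5*U
j(q) = 0 (j(q) = 0*(3 + q) = 0)
Q = -335/198 (Q = -(-5)*(5/(-2) + 6/(-11))/9 = -(-5)*(5*(-½) + 6*(-1/11))/9 = -(-5)*(-5/2 - 6/11)/9 = -(-5)*(-67)/(9*22) = -⅑*335/22 = -335/198 ≈ -1.6919)
1/(-187*(j(3) + Q)) = 1/(-187*(0 - 335/198)) = 1/(-187*(-335/198)) = 1/(5695/18) = 18/5695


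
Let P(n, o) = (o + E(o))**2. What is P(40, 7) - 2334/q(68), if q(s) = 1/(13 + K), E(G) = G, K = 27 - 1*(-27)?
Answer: -156182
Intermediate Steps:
K = 54 (K = 27 + 27 = 54)
P(n, o) = 4*o**2 (P(n, o) = (o + o)**2 = (2*o)**2 = 4*o**2)
q(s) = 1/67 (q(s) = 1/(13 + 54) = 1/67)
P(40, 7) - 2334/q(68) = 4*7**2 - 2334/1/67 = 4*49 - 2334*67 = 196 - 156378 = -156182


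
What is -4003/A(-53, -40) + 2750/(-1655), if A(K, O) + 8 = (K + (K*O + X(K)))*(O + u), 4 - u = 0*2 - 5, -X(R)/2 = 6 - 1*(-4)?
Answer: -33580757/21006915 ≈ -1.5986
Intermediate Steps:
X(R) = -20 (X(R) = -2*(6 - 1*(-4)) = -2*(6 + 4) = -2*10 = -20)
u = 9 (u = 4 - (0*2 - 5) = 4 - (0 - 5) = 4 - 1*(-5) = 4 + 5 = 9)
A(K, O) = -8 + (9 + O)*(-20 + K + K*O) (A(K, O) = -8 + (K + (K*O - 20))*(O + 9) = -8 + (K + (-20 + K*O))*(9 + O) = -8 + (-20 + K + K*O)*(9 + O) = -8 + (9 + O)*(-20 + K + K*O))
-4003/A(-53, -40) + 2750/(-1655) = -4003/(-188 - 20*(-40) + 9*(-53) - 53*(-40)**2 + 10*(-53)*(-40)) + 2750/(-1655) = -4003/(-188 + 800 - 477 - 53*1600 + 21200) + 2750*(-1/1655) = -4003/(-188 + 800 - 477 - 84800 + 21200) - 550/331 = -4003/(-63465) - 550/331 = -4003*(-1/63465) - 550/331 = 4003/63465 - 550/331 = -33580757/21006915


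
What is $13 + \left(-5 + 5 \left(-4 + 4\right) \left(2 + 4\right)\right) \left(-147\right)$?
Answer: $748$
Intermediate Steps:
$13 + \left(-5 + 5 \left(-4 + 4\right) \left(2 + 4\right)\right) \left(-147\right) = 13 + \left(-5 + 5 \cdot 0 \cdot 6\right) \left(-147\right) = 13 + \left(-5 + 5 \cdot 0\right) \left(-147\right) = 13 + \left(-5 + 0\right) \left(-147\right) = 13 - -735 = 13 + 735 = 748$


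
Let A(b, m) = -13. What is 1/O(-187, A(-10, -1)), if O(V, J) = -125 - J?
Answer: -1/112 ≈ -0.0089286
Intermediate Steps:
1/O(-187, A(-10, -1)) = 1/(-125 - 1*(-13)) = 1/(-125 + 13) = 1/(-112) = -1/112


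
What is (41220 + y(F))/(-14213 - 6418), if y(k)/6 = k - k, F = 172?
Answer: -13740/6877 ≈ -1.9980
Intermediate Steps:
y(k) = 0 (y(k) = 6*(k - k) = 6*0 = 0)
(41220 + y(F))/(-14213 - 6418) = (41220 + 0)/(-14213 - 6418) = 41220/(-20631) = 41220*(-1/20631) = -13740/6877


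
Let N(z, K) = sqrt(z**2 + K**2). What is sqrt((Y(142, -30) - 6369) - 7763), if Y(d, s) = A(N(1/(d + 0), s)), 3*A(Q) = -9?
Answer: I*sqrt(14135) ≈ 118.89*I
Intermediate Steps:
N(z, K) = sqrt(K**2 + z**2)
A(Q) = -3 (A(Q) = (1/3)*(-9) = -3)
Y(d, s) = -3
sqrt((Y(142, -30) - 6369) - 7763) = sqrt((-3 - 6369) - 7763) = sqrt(-6372 - 7763) = sqrt(-14135) = I*sqrt(14135)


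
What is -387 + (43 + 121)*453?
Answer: 73905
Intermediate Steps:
-387 + (43 + 121)*453 = -387 + 164*453 = -387 + 74292 = 73905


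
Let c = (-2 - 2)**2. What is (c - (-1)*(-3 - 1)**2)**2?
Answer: 1024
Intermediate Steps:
c = 16 (c = (-4)**2 = 16)
(c - (-1)*(-3 - 1)**2)**2 = (16 - (-1)*(-3 - 1)**2)**2 = (16 - (-1)*(-4)**2)**2 = (16 - (-1)*16)**2 = (16 - 1*(-16))**2 = (16 + 16)**2 = 32**2 = 1024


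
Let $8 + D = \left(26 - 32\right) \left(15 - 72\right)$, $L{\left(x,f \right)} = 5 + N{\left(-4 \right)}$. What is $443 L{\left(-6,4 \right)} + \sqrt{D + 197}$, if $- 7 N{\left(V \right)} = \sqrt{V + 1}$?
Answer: $2215 + 3 \sqrt{59} - \frac{443 i \sqrt{3}}{7} \approx 2238.0 - 109.61 i$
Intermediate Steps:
$N{\left(V \right)} = - \frac{\sqrt{1 + V}}{7}$ ($N{\left(V \right)} = - \frac{\sqrt{V + 1}}{7} = - \frac{\sqrt{1 + V}}{7}$)
$L{\left(x,f \right)} = 5 - \frac{i \sqrt{3}}{7}$ ($L{\left(x,f \right)} = 5 - \frac{\sqrt{1 - 4}}{7} = 5 - \frac{\sqrt{-3}}{7} = 5 - \frac{i \sqrt{3}}{7}$)
$D = 334$ ($D = -8 + \left(26 - 32\right) \left(15 - 72\right) = -8 - -342 = -8 + 342 = 334$)
$443 L{\left(-6,4 \right)} + \sqrt{D + 197} = 443 \left(5 - \frac{i \sqrt{3}}{7}\right) + \sqrt{334 + 197} = \left(2215 - \frac{443 i \sqrt{3}}{7}\right) + \sqrt{531} = \left(2215 - \frac{443 i \sqrt{3}}{7}\right) + 3 \sqrt{59} = 2215 + 3 \sqrt{59} - \frac{443 i \sqrt{3}}{7}$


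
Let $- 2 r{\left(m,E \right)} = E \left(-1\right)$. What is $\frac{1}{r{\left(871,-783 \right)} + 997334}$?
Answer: $\frac{2}{1993885} \approx 1.0031 \cdot 10^{-6}$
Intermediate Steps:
$r{\left(m,E \right)} = \frac{E}{2}$ ($r{\left(m,E \right)} = - \frac{E \left(-1\right)}{2} = - \frac{\left(-1\right) E}{2} = \frac{E}{2}$)
$\frac{1}{r{\left(871,-783 \right)} + 997334} = \frac{1}{\frac{1}{2} \left(-783\right) + 997334} = \frac{1}{- \frac{783}{2} + 997334} = \frac{1}{\frac{1993885}{2}} = \frac{2}{1993885}$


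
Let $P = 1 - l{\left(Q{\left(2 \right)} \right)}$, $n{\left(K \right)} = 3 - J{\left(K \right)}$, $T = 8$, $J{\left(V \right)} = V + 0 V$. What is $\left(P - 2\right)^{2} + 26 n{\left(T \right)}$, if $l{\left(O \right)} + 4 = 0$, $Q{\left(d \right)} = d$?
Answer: $-121$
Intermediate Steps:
$J{\left(V \right)} = V$ ($J{\left(V \right)} = V + 0 = V$)
$l{\left(O \right)} = -4$ ($l{\left(O \right)} = -4 + 0 = -4$)
$n{\left(K \right)} = 3 - K$
$P = 5$ ($P = 1 - -4 = 1 + 4 = 5$)
$\left(P - 2\right)^{2} + 26 n{\left(T \right)} = \left(5 - 2\right)^{2} + 26 \left(3 - 8\right) = 3^{2} + 26 \left(3 - 8\right) = 9 + 26 \left(-5\right) = 9 - 130 = -121$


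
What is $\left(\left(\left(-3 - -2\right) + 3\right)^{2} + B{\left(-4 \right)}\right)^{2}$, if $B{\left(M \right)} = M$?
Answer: $0$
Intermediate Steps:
$\left(\left(\left(-3 - -2\right) + 3\right)^{2} + B{\left(-4 \right)}\right)^{2} = \left(\left(\left(-3 - -2\right) + 3\right)^{2} - 4\right)^{2} = \left(\left(\left(-3 + 2\right) + 3\right)^{2} - 4\right)^{2} = \left(\left(-1 + 3\right)^{2} - 4\right)^{2} = \left(2^{2} - 4\right)^{2} = \left(4 - 4\right)^{2} = 0^{2} = 0$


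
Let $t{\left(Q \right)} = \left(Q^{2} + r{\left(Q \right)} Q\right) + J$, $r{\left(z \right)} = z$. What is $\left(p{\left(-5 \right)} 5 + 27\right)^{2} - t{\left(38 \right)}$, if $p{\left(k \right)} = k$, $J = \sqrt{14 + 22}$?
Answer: $-2890$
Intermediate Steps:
$J = 6$ ($J = \sqrt{36} = 6$)
$t{\left(Q \right)} = 6 + 2 Q^{2}$ ($t{\left(Q \right)} = \left(Q^{2} + Q Q\right) + 6 = \left(Q^{2} + Q^{2}\right) + 6 = 2 Q^{2} + 6 = 6 + 2 Q^{2}$)
$\left(p{\left(-5 \right)} 5 + 27\right)^{2} - t{\left(38 \right)} = \left(\left(-5\right) 5 + 27\right)^{2} - \left(6 + 2 \cdot 38^{2}\right) = \left(-25 + 27\right)^{2} - \left(6 + 2 \cdot 1444\right) = 2^{2} - \left(6 + 2888\right) = 4 - 2894 = -2890$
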